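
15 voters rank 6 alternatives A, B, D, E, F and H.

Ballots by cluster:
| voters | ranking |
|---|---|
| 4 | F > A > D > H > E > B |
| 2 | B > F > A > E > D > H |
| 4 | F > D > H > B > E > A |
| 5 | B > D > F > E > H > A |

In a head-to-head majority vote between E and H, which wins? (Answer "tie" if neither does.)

Ballots ranking E above H: 2 + 5 = 7.
Ballots ranking H above E: 15 − 7 = 8.
H wins the head-to-head 8–7.

H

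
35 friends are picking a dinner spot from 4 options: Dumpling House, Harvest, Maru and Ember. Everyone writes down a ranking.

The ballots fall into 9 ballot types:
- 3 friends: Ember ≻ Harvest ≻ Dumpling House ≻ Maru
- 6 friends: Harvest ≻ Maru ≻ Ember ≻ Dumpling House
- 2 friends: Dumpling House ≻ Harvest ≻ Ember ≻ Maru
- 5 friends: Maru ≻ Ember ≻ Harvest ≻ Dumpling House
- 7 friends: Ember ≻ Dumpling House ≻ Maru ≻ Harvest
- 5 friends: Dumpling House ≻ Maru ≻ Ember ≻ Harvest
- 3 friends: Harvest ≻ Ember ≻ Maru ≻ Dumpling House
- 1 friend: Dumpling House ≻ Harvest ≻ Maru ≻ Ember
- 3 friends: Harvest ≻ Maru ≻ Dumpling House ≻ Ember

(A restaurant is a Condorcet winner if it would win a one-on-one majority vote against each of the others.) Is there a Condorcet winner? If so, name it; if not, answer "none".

none

Head-to-head results (35 friends):
Dumpling House vs Harvest: Harvest, 20–15.
Dumpling House–Maru: Dumpling House 18–17.
Dumpling House vs Ember: Ember wins 24–11.
Harvest vs Maru: Harvest wins 18–17.
Harvest vs Ember: Ember, 20–15.
Maru vs Ember: Maru wins 20–15.
Each restaurant drops at least one matchup (Dumpling House loses to Harvest; Harvest loses to Ember; Maru loses to Dumpling House; Ember loses to Maru); the cycle Dumpling House beats Maru beats Ember beats Dumpling House rules out a Condorcet winner.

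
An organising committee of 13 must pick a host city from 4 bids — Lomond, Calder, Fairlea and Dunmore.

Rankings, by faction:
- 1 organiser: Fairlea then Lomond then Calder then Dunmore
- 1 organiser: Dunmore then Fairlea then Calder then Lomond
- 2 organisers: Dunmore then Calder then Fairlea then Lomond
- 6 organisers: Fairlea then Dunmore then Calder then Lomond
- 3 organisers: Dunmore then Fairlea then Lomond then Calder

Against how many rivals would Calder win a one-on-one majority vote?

Calder against each rival (13 organisers):
Calder vs Lomond: 1+2+6 = 9 for Calder, 4 for Lomond — Calder by 9–4.
Calder vs Fairlea: Calder is ranked higher on 2 ballots, Fairlea on 11. Fairlea wins 11–2.
Calder vs Dunmore: 1 to 12, Dunmore.
Calder beats Lomond; loses to Fairlea, Dunmore — 1 pairwise win.

1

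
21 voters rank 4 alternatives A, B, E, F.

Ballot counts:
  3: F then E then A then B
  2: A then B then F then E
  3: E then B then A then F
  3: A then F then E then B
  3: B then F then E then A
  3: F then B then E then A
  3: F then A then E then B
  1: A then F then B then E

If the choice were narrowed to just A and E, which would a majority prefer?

E

Ballots ranking A above E: 2 + 3 + 3 + 1 = 9.
Ballots ranking E above A: 21 − 9 = 12.
E wins the head-to-head 12–9.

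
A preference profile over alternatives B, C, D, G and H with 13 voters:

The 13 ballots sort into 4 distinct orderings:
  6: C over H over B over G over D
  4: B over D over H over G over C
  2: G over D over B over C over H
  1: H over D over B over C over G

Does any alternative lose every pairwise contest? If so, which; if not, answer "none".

none

Head-to-head results (13 voters):
B vs C: B wins 7–6.
B vs D: B is ranked higher on 6+4 = 10 ballots, D on 3. B wins 10–3.
B vs G: B, 11–2.
B vs H: 4+2 = 6 for B, 7 for H — H by 7–6.
C–D: D 7–6.
C vs G: C wins 7–6.
C vs H: 8 to 5, C.
D vs G: G, 8–5.
D vs H: D is ranked higher on 4+2 = 6 ballots, H on 7. H wins 7–6.
G vs H: 2 for G, 11 for H — H by 11–2.
Each alternative has at least one pairwise win (B beats C; C beats G; D beats C; G beats D; H beats B) — no Condorcet loser.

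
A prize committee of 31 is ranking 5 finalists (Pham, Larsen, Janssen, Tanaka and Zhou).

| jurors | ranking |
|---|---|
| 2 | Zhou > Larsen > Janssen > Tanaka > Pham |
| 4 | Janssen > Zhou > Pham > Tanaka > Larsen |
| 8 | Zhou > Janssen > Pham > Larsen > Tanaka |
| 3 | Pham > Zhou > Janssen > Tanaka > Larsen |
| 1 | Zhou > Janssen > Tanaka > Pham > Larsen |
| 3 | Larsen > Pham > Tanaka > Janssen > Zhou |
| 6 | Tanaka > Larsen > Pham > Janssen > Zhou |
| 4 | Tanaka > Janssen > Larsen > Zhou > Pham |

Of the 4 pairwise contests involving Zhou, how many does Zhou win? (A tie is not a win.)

3

Zhou against each rival (31 jurors):
Zhou vs Pham: Zhou preferred on 2+4+8+1+4 = 19 ballots; Zhou wins 19–12.
Zhou vs Larsen: Zhou wins 18–13.
Zhou vs Janssen: Zhou is ranked higher on 2+8+3+1 = 14 ballots, Janssen on 17. Janssen wins 17–14.
Zhou vs Tanaka: 2+4+8+3+1 = 18 for Zhou, 13 for Tanaka — Zhou by 18–13.
Zhou beats Pham, Larsen, Tanaka; loses to Janssen — 3 pairwise wins.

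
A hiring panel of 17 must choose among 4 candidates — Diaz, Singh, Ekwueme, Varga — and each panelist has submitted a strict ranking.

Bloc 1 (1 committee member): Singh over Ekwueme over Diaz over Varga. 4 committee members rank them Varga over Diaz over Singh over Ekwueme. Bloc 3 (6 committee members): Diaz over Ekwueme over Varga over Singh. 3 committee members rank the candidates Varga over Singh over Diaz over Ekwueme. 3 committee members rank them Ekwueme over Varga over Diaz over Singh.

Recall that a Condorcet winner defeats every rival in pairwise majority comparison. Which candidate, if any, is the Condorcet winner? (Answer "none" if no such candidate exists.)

none

Pairwise majorities:
Diaz–Singh: Diaz 13–4.
Diaz vs Ekwueme: Diaz wins 13–4.
Diaz–Varga: Varga 10–7.
Singh vs Ekwueme: Ekwueme wins 9–8.
Singh vs Varga: Varga, 16–1.
Ekwueme–Varga: Ekwueme 10–7.
Every candidate loses at least once (Diaz loses to Varga; Singh loses to Diaz; Ekwueme loses to Diaz; Varga loses to Ekwueme). The majority relation contains the cycle Diaz beats Ekwueme beats Varga beats Diaz, so there is no Condorcet winner.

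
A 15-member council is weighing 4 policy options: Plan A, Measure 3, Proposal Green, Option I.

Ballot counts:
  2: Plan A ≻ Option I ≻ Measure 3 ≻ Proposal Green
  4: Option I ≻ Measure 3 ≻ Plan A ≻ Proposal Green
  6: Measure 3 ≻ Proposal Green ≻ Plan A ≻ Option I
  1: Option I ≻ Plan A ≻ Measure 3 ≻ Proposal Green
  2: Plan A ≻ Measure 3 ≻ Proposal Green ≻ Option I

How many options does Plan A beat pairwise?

Plan A against each rival (15 council members):
Plan A–Measure 3: Measure 3 10–5.
Plan A–Proposal Green: Plan A 9–6.
Plan A–Option I: Plan A 10–5.
Plan A beats Proposal Green, Option I; loses to Measure 3 — 2 pairwise wins.

2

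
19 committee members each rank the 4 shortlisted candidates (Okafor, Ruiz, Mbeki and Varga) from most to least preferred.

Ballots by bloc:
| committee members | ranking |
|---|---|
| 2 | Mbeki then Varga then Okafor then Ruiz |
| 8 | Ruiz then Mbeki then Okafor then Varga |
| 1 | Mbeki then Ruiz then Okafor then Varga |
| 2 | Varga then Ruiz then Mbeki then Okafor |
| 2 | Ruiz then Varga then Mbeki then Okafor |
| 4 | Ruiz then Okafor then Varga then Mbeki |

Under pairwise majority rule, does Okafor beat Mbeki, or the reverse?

Mbeki

Ballots ranking Okafor above Mbeki: 4.
Ballots ranking Mbeki above Okafor: 19 − 4 = 15.
Mbeki wins the head-to-head 15–4.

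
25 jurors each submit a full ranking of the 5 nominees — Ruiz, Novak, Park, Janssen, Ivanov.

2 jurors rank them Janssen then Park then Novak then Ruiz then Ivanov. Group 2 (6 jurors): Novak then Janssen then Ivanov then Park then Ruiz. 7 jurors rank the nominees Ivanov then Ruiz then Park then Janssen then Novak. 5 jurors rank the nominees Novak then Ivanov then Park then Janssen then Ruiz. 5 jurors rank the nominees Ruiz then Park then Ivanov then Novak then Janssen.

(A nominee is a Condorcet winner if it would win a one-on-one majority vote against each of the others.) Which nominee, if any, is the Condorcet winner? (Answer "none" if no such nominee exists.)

none

Head-to-head results (25 jurors):
Ruiz vs Novak: 7+5 = 12 for Ruiz, 13 for Novak — Novak by 13–12.
Ruiz vs Park: Park wins 13–12.
Ruiz–Janssen: Janssen 13–12.
Ruiz vs Ivanov: 2+5 = 7 for Ruiz, 18 for Ivanov — Ivanov by 18–7.
Novak vs Park: 11 to 14, Park.
Novak vs Janssen: 6+5+5 = 16 for Novak, 9 for Janssen — Novak by 16–9.
Novak vs Ivanov: Novak is ranked higher on 2+6+5 = 13 ballots, Ivanov on 12. Novak wins 13–12.
Park vs Janssen: Park wins 17–8.
Park vs Ivanov: Park is ranked higher on 2+5 = 7 ballots, Ivanov on 18. Ivanov wins 18–7.
Janssen vs Ivanov: 2+6 = 8 for Janssen, 17 for Ivanov — Ivanov by 17–8.
No nominee is unbeaten: Ruiz loses to Novak; Novak loses to Park; Park loses to Ivanov; Janssen loses to Novak; Ivanov loses to Novak. In particular Novak > Ivanov > Park > Novak is a majority cycle — no Condorcet winner exists.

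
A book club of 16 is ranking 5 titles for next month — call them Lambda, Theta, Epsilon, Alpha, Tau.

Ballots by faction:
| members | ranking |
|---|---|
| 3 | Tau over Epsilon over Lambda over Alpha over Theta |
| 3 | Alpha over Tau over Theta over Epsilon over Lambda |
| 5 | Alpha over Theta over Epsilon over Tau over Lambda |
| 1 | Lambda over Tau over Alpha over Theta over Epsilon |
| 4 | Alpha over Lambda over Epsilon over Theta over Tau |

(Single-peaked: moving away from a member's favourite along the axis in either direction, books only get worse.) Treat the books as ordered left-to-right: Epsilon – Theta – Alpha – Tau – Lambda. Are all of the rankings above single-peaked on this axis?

no

Axis positions: Epsilon=1, Theta=2, Alpha=3, Tau=4, Lambda=5.
Faction 1: ranking walks positions 4-1-5-3-2; Epsilon is ranked above Alpha even though Alpha lies between Epsilon and the peak Tau on the axis — preferences dip and rise again. Not single-peaked.
Faction 2 (peak Alpha at position 3): ranking walks positions 3-4-2-1-5, expanding outward from the peak — single-peaked.
Faction 3 (peak Alpha at position 3): ranking walks positions 3-2-1-4-5, expanding outward from the peak — single-peaked.
Faction 4 (peak Lambda at position 5): ranking walks positions 5-4-3-2-1, expanding outward from the peak — single-peaked.
Faction 5: ranking walks positions 3-5-1-2-4; Lambda is ranked above Tau even though Tau lies between Lambda and the peak Alpha on the axis — preferences dip and rise again. Not single-peaked.
Faction 1 violates single-peakedness, so the profile is not single-peaked on this axis.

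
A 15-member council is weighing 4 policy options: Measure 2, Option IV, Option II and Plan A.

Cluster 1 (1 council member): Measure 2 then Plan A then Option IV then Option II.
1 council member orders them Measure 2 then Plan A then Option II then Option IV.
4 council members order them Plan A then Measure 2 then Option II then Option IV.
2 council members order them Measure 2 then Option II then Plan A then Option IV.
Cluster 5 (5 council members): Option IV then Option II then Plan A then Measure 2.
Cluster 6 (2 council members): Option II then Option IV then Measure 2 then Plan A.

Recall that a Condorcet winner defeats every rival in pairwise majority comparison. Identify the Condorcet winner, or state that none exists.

none

Head-to-head results (15 council members):
Measure 2 vs Option IV: Measure 2 wins 8–7.
Measure 2 vs Option II: Measure 2, 8–7.
Measure 2 vs Plan A: Measure 2 is ranked higher on 1+1+2+2 = 6 ballots, Plan A on 9. Plan A wins 9–6.
Option IV vs Option II: 1+5 = 6 for Option IV, 9 for Option II — Option II by 9–6.
Option IV vs Plan A: Option IV is ranked higher on 5+2 = 7 ballots, Plan A on 8. Plan A wins 8–7.
Option II vs Plan A: Option II wins 9–6.
Each option drops at least one matchup (Measure 2 loses to Plan A; Option IV loses to Measure 2; Option II loses to Measure 2; Plan A loses to Option II); the cycle Measure 2 beats Option II beats Plan A beats Measure 2 rules out a Condorcet winner.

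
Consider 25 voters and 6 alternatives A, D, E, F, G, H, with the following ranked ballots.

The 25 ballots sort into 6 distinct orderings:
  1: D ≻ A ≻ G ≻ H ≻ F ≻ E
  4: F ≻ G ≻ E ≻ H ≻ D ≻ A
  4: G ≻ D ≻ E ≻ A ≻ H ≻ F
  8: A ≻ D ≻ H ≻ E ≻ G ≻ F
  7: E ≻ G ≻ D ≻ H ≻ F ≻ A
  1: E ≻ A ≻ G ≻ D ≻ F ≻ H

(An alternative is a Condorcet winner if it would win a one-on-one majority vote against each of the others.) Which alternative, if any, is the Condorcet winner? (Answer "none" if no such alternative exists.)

Pairwise majorities:
A vs D: 8+1 = 9 for A, 16 for D — D by 16–9.
A vs E: A is ranked higher on 1+8 = 9 ballots, E on 16. E wins 16–9.
A vs F: A preferred on 1+4+8+1 = 14 ballots; A wins 14–11.
A vs G: A is ranked higher on 1+8+1 = 10 ballots, G on 15. G wins 15–10.
A vs H: A is ranked higher on 1+4+8+1 = 14 ballots, H on 11. A wins 14–11.
D vs E: 13 to 12, D.
D vs F: D preferred on 1+4+8+7+1 = 21 ballots; D wins 21–4.
D vs G: D is ranked higher on 1+8 = 9 ballots, G on 16. G wins 16–9.
D vs H: D is ranked higher on 1+4+8+7+1 = 21 ballots, H on 4. D wins 21–4.
E vs F: 4+8+7+1 = 20 for E, 5 for F — E by 20–5.
E vs G: 8+7+1 = 16 for E, 9 for G — E by 16–9.
E vs H: E preferred on 4+4+7+1 = 16 ballots; E wins 16–9.
F vs G: 4 for F, 21 for G — G by 21–4.
F vs H: F is ranked higher on 4+1 = 5 ballots, H on 20. H wins 20–5.
G vs H: G is ranked higher on 1+4+4+7+1 = 17 ballots, H on 8. G wins 17–8.
No alternative is unbeaten: A loses to D; D loses to G; E loses to D; F loses to A; G loses to E; H loses to A. In particular D > E > G > D is a majority cycle — no Condorcet winner exists.

none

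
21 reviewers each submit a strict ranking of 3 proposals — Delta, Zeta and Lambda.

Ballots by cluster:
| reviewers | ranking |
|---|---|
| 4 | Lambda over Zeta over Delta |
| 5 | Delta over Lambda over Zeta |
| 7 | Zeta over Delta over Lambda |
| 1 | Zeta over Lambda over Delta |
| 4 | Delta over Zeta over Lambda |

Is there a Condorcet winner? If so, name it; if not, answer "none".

Zeta

Pairwise majorities:
Delta vs Zeta: Zeta wins 12–9.
Delta vs Lambda: Delta wins 16–5.
Zeta vs Lambda: Zeta, 12–9.
Zeta wins every pairwise contest, so Zeta is the Condorcet winner.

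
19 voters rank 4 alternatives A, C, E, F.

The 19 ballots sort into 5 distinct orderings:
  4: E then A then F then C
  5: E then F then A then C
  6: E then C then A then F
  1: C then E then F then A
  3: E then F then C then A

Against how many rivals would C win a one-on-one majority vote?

1

C against each rival (19 voters):
C vs A: 6+1+3 = 10 for C, 9 for A — C by 10–9.
C vs E: E, 18–1.
C vs F: F, 12–7.
C beats A; loses to E, F — 1 pairwise win.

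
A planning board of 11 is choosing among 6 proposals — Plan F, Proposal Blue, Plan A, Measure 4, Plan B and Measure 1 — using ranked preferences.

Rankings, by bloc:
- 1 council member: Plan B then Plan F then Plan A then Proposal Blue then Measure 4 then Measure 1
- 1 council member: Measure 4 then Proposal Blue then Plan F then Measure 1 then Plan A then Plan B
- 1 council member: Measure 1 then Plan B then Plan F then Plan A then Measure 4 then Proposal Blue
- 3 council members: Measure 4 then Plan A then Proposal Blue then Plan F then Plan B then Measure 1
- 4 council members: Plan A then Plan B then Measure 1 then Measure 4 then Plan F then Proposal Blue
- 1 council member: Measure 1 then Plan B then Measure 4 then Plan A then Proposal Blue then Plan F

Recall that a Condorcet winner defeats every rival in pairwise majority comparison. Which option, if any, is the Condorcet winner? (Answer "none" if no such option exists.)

Head-to-head results (11 council members):
Plan F vs Proposal Blue: Plan F preferred on 1+1+4 = 6 ballots; Plan F wins 6–5.
Plan F vs Plan A: Plan F preferred on 1+1+1 = 3 ballots; Plan A wins 8–3.
Plan F vs Measure 4: 1+1 = 2 for Plan F, 9 for Measure 4 — Measure 4 by 9–2.
Plan F vs Plan B: 1+3 = 4 for Plan F, 7 for Plan B — Plan B by 7–4.
Plan F vs Measure 1: 1+1+3 = 5 for Plan F, 6 for Measure 1 — Measure 1 by 6–5.
Proposal Blue vs Plan A: 1 to 10, Plan A.
Proposal Blue vs Measure 4: 1 for Proposal Blue, 10 for Measure 4 — Measure 4 by 10–1.
Proposal Blue vs Plan B: Proposal Blue preferred on 1+3 = 4 ballots; Plan B wins 7–4.
Proposal Blue vs Measure 1: Proposal Blue is ranked higher on 1+1+3 = 5 ballots, Measure 1 on 6. Measure 1 wins 6–5.
Plan A vs Measure 4: 1+1+4 = 6 for Plan A, 5 for Measure 4 — Plan A by 6–5.
Plan A vs Plan B: Plan A preferred on 1+3+4 = 8 ballots; Plan A wins 8–3.
Plan A vs Measure 1: Plan A is ranked higher on 1+3+4 = 8 ballots, Measure 1 on 3. Plan A wins 8–3.
Measure 4 vs Plan B: Measure 4 preferred on 1+3 = 4 ballots; Plan B wins 7–4.
Measure 4 vs Measure 1: Measure 4 preferred on 1+1+3 = 5 ballots; Measure 1 wins 6–5.
Plan B vs Measure 1: 1+3+4 = 8 for Plan B, 3 for Measure 1 — Plan B by 8–3.
Plan A defeats every rival head-to-head and is the Condorcet winner.

Plan A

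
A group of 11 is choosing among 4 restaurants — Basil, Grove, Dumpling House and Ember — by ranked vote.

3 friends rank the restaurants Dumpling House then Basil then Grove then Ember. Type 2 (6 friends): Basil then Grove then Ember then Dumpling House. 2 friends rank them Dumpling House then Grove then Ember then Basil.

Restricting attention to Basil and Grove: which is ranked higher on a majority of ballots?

Basil

Ballots ranking Basil above Grove: 3 + 6 = 9.
Ballots ranking Grove above Basil: 11 − 9 = 2.
Basil wins the head-to-head 9–2.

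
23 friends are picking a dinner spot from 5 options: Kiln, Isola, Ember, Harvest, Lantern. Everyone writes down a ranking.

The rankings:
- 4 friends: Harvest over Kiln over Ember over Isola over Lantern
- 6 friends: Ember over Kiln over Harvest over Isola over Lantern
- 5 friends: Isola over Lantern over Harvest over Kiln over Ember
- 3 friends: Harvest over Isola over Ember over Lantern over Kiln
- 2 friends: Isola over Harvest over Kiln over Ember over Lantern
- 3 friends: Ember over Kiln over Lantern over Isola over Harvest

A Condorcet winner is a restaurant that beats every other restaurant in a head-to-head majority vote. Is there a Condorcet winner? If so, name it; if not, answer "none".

Pairwise majorities:
Kiln–Isola: Kiln 13–10.
Kiln–Ember: Ember 12–11.
Kiln–Harvest: Harvest 14–9.
Kiln vs Lantern: Kiln wins 15–8.
Isola vs Ember: Ember, 13–10.
Isola–Harvest: Harvest 13–10.
Isola vs Lantern: Isola, 20–3.
Ember vs Harvest: Harvest wins 14–9.
Ember–Lantern: Ember 18–5.
Harvest vs Lantern: Harvest wins 15–8.
Only Harvest has no losses; Harvest is the Condorcet winner.

Harvest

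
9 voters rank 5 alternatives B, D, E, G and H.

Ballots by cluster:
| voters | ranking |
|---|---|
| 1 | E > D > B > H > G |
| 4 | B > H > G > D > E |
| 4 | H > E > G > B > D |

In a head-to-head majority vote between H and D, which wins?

H

Ballots ranking H above D: 4 + 4 = 8.
Ballots ranking D above H: 9 − 8 = 1.
H wins the head-to-head 8–1.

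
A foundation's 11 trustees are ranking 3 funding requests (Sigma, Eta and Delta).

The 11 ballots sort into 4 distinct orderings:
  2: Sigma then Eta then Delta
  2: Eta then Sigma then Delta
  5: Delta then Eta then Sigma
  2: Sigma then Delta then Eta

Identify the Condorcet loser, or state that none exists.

none

Pairwise majorities:
Sigma–Eta: Eta 7–4.
Sigma vs Delta: Sigma is ranked higher on 2+2+2 = 6 ballots, Delta on 5. Sigma wins 6–5.
Eta vs Delta: Delta, 7–4.
Every project wins at least one matchup (Sigma beats Delta; Eta beats Sigma; Delta beats Eta), so there is no Condorcet loser.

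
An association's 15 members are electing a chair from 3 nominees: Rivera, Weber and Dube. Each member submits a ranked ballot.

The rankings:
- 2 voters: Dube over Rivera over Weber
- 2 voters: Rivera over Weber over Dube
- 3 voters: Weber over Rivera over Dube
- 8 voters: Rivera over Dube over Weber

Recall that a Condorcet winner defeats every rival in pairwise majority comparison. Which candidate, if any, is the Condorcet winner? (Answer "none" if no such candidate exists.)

Check each pair by majority over 15 ballots:
Rivera vs Weber: Rivera is ranked higher on 2+2+8 = 12 ballots, Weber on 3. Rivera wins 12–3.
Rivera vs Dube: Rivera preferred on 2+3+8 = 13 ballots; Rivera wins 13–2.
Weber vs Dube: Weber is ranked higher on 2+3 = 5 ballots, Dube on 10. Dube wins 10–5.
Rivera wins every pairwise contest, so Rivera is the Condorcet winner.

Rivera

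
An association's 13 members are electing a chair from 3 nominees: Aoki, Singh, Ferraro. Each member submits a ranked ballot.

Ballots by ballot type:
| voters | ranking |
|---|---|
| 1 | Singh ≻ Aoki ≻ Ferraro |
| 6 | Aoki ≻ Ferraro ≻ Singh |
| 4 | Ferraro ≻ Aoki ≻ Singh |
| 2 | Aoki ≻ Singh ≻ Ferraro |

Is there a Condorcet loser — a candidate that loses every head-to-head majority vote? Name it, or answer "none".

Singh

Head-to-head results (13 voters):
Aoki vs Singh: Aoki is ranked higher on 6+4+2 = 12 ballots, Singh on 1. Aoki wins 12–1.
Aoki vs Ferraro: Aoki wins 9–4.
Singh vs Ferraro: 3 to 10, Ferraro.
Only Singh has no wins; Singh is the Condorcet loser.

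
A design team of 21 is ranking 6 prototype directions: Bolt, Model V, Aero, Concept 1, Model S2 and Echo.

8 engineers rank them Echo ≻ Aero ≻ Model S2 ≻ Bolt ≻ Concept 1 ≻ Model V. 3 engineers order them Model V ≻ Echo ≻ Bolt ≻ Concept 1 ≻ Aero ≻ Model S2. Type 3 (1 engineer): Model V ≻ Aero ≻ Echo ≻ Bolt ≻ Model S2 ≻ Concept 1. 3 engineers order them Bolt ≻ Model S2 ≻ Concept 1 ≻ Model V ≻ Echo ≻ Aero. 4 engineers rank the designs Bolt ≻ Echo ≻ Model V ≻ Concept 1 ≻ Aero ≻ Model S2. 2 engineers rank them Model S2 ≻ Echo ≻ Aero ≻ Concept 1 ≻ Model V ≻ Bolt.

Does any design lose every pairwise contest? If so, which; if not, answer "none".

Head-to-head results (21 engineers):
Bolt vs Model V: Bolt, 15–6.
Bolt vs Aero: 3+3+4 = 10 for Bolt, 11 for Aero — Aero by 11–10.
Bolt–Concept 1: Bolt 19–2.
Bolt vs Model S2: 11 to 10, Bolt.
Bolt vs Echo: 7 to 14, Echo.
Model V vs Aero: Model V preferred on 3+1+3+4 = 11 ballots; Model V wins 11–10.
Model V vs Concept 1: 3+1+4 = 8 for Model V, 13 for Concept 1 — Concept 1 by 13–8.
Model V vs Model S2: Model S2, 13–8.
Model V vs Echo: Model V is ranked higher on 3+1+3 = 7 ballots, Echo on 14. Echo wins 14–7.
Aero vs Concept 1: Aero preferred on 8+1+2 = 11 ballots; Aero wins 11–10.
Aero vs Model S2: Aero wins 16–5.
Aero vs Echo: 1 for Aero, 20 for Echo — Echo by 20–1.
Concept 1 vs Model S2: 7 to 14, Model S2.
Concept 1–Echo: Echo 18–3.
Model S2 vs Echo: 3+2 = 5 for Model S2, 16 for Echo — Echo by 16–5.
Every design wins at least one matchup (Bolt beats Model V; Model V beats Aero; Aero beats Bolt; Concept 1 beats Model V; Model S2 beats Model V; Echo beats Bolt), so there is no Condorcet loser.

none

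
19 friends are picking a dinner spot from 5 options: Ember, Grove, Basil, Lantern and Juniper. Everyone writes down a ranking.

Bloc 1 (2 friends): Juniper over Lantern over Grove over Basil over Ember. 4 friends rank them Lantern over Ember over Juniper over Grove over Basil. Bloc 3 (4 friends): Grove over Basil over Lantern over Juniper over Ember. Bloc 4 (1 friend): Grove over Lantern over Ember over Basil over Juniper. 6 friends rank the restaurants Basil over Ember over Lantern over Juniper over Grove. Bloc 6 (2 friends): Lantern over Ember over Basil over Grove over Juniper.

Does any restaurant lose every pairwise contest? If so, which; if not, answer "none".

none

Head-to-head results (19 friends):
Ember vs Grove: Ember preferred on 4+6+2 = 12 ballots; Ember wins 12–7.
Ember–Basil: Basil 12–7.
Ember vs Lantern: Lantern, 13–6.
Ember vs Juniper: Ember, 13–6.
Grove vs Basil: 11 to 8, Grove.
Grove vs Lantern: Lantern, 14–5.
Grove vs Juniper: Juniper, 12–7.
Basil vs Lantern: 10 to 9, Basil.
Basil vs Juniper: Basil, 13–6.
Lantern vs Juniper: Lantern, 17–2.
Every restaurant wins at least one matchup (Ember beats Grove; Grove beats Basil; Basil beats Ember; Lantern beats Ember; Juniper beats Grove), so there is no Condorcet loser.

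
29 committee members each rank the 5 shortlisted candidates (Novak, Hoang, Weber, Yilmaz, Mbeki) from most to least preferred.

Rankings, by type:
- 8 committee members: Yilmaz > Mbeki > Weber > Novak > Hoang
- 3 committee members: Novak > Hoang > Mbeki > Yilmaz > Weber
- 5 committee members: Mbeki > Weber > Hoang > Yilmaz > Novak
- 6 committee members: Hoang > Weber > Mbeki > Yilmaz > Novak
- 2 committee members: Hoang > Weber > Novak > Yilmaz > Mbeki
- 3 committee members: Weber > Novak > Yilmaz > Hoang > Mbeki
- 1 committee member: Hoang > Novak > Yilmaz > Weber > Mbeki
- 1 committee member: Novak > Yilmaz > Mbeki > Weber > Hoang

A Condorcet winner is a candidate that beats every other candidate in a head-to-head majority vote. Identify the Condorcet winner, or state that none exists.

none

Pairwise majorities:
Novak vs Hoang: Novak preferred on 8+3+3+1 = 15 ballots; Novak wins 15–14.
Novak vs Weber: Weber wins 24–5.
Novak vs Yilmaz: Yilmaz wins 19–10.
Novak vs Mbeki: 10 to 19, Mbeki.
Hoang vs Weber: Hoang preferred on 3+6+2+1 = 12 ballots; Weber wins 17–12.
Hoang–Yilmaz: Hoang 17–12.
Hoang vs Mbeki: 15 to 14, Hoang.
Weber vs Yilmaz: Weber, 16–13.
Weber vs Mbeki: 12 to 17, Mbeki.
Yilmaz vs Mbeki: Yilmaz wins 15–14.
Each candidate drops at least one matchup (Novak loses to Weber; Hoang loses to Novak; Weber loses to Mbeki; Yilmaz loses to Hoang; Mbeki loses to Hoang); the cycle Novak → Hoang → Yilmaz → Novak rules out a Condorcet winner.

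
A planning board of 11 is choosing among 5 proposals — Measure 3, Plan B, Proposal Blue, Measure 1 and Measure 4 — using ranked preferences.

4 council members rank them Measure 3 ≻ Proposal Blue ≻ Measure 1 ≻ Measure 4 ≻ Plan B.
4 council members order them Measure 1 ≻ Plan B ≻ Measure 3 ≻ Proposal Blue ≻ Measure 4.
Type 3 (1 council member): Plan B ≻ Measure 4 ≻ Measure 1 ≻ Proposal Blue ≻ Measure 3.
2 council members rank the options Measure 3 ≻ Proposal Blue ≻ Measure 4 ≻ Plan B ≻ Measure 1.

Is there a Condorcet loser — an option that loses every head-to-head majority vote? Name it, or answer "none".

Plan B

Head-to-head results (11 council members):
Measure 3 vs Plan B: 4+2 = 6 for Measure 3, 5 for Plan B — Measure 3 by 6–5.
Measure 3 vs Proposal Blue: 4+4+2 = 10 for Measure 3, 1 for Proposal Blue — Measure 3 by 10–1.
Measure 3 vs Measure 1: Measure 3 is ranked higher on 4+2 = 6 ballots, Measure 1 on 5. Measure 3 wins 6–5.
Measure 3 vs Measure 4: 10 to 1, Measure 3.
Plan B vs Proposal Blue: Plan B is ranked higher on 4+1 = 5 ballots, Proposal Blue on 6. Proposal Blue wins 6–5.
Plan B vs Measure 1: 1+2 = 3 for Plan B, 8 for Measure 1 — Measure 1 by 8–3.
Plan B vs Measure 4: Measure 4 wins 6–5.
Proposal Blue vs Measure 1: Proposal Blue wins 6–5.
Proposal Blue vs Measure 4: 4+4+2 = 10 for Proposal Blue, 1 for Measure 4 — Proposal Blue by 10–1.
Measure 1 vs Measure 4: 4+4 = 8 for Measure 1, 3 for Measure 4 — Measure 1 by 8–3.
Plan B is beaten in every head-to-head and is the Condorcet loser.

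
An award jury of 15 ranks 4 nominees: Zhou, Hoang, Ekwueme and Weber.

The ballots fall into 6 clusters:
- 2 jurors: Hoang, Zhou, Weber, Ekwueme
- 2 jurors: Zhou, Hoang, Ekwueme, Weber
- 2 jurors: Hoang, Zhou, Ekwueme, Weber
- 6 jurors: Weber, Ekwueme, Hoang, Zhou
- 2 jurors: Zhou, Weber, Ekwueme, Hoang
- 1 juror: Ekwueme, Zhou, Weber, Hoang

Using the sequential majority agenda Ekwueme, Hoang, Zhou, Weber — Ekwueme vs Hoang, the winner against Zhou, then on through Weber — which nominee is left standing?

Zhou

Round 1: Ekwueme vs Hoang — 9–6, Ekwueme advances.
Round 2: Ekwueme vs Zhou — 7–8, Zhou advances.
Round 3: Zhou vs Weber — 9–6, Zhou advances.
Zhou survives the agenda.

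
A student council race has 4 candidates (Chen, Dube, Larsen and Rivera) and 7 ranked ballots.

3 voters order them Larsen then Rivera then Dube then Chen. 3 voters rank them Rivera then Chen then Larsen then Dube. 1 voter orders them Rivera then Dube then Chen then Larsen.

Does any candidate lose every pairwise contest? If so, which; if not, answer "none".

none

Pairwise majorities:
Chen vs Dube: 3 to 4, Dube.
Chen vs Larsen: 4 to 3, Chen.
Chen vs Rivera: Rivera wins 7–0.
Dube–Larsen: Larsen 6–1.
Dube vs Rivera: Rivera wins 7–0.
Larsen vs Rivera: Rivera wins 4–3.
Every candidate wins at least one matchup (Chen beats Larsen; Dube beats Chen; Larsen beats Dube; Rivera beats Chen), so there is no Condorcet loser.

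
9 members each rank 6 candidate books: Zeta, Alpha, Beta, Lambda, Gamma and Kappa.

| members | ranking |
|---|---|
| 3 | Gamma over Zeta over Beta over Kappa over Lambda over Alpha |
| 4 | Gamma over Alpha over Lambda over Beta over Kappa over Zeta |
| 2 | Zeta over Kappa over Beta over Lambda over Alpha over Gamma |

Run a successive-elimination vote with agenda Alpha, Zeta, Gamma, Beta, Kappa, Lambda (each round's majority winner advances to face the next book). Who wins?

Gamma

Round 1: Alpha vs Zeta — 4–5, Zeta advances.
Round 2: Zeta vs Gamma — 2–7, Gamma advances.
Round 3: Gamma vs Beta — 7–2, Gamma advances.
Round 4: Gamma vs Kappa — 7–2, Gamma advances.
Round 5: Gamma vs Lambda — 7–2, Gamma advances.
Gamma survives the agenda.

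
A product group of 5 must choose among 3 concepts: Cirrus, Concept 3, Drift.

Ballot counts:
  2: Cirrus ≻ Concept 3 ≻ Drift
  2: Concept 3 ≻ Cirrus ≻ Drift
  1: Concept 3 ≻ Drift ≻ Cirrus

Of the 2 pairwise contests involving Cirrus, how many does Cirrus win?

1

Cirrus against each rival (5 engineers):
Cirrus vs Concept 3: Concept 3 wins 3–2.
Cirrus vs Drift: Cirrus wins 4–1.
Cirrus beats Drift; loses to Concept 3 — 1 pairwise win.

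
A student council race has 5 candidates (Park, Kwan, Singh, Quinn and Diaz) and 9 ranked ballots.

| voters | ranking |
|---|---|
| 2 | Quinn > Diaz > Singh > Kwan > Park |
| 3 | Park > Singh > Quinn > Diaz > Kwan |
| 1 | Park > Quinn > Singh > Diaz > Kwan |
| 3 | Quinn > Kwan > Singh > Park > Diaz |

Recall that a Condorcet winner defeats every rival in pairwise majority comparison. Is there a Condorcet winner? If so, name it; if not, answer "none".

Quinn

Head-to-head results (9 voters):
Park vs Kwan: Kwan wins 5–4.
Park vs Singh: Singh, 5–4.
Park vs Quinn: Quinn wins 5–4.
Park vs Diaz: Park, 7–2.
Kwan–Singh: Singh 6–3.
Kwan vs Quinn: Quinn wins 9–0.
Kwan vs Diaz: Diaz wins 6–3.
Singh vs Quinn: Quinn, 6–3.
Singh vs Diaz: Singh, 7–2.
Quinn vs Diaz: Quinn wins 9–0.
Quinn beats each of Park, Kwan, Singh, Diaz — Quinn is the Condorcet winner.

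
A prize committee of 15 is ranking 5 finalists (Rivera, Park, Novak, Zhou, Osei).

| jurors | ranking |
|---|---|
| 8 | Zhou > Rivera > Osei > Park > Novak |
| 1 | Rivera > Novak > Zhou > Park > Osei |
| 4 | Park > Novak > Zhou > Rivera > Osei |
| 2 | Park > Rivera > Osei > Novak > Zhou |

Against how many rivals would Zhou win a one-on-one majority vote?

Zhou against each rival (15 jurors):
Zhou–Rivera: Zhou 12–3.
Zhou vs Park: Zhou is ranked higher on 8+1 = 9 ballots, Park on 6. Zhou wins 9–6.
Zhou vs Novak: Zhou is ranked higher on 8 ballots, Novak on 7. Zhou wins 8–7.
Zhou–Osei: Zhou 13–2.
Zhou beats Rivera, Park, Novak, Osei — 4 pairwise wins.

4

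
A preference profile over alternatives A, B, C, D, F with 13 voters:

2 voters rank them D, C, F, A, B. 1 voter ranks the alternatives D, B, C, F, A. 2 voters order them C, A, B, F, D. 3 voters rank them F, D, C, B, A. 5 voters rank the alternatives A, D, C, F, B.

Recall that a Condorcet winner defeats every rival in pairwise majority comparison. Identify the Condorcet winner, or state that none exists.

none

Pairwise majorities:
A vs B: A, 9–4.
A vs C: C, 8–5.
A–D: A 7–6.
A vs F: A wins 7–6.
B–C: C 12–1.
B–D: D 11–2.
B vs F: F, 10–3.
C–D: D 11–2.
C vs F: C, 10–3.
D vs F: D wins 8–5.
Each alternative drops at least one matchup (A loses to C; B loses to A; C loses to D; D loses to A; F loses to A); the cycle A beats D beats C beats A rules out a Condorcet winner.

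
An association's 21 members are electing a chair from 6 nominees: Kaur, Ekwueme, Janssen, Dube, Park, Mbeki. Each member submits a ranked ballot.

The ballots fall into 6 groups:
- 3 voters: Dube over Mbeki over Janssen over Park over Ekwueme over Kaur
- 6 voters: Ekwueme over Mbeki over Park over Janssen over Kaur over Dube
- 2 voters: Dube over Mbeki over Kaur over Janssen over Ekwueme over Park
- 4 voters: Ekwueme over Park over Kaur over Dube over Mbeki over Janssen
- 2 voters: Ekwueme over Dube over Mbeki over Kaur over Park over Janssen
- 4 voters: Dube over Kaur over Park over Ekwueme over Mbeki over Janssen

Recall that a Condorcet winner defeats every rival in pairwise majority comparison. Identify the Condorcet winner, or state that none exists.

Ekwueme

Check each pair by majority over 21 ballots:
Kaur vs Ekwueme: Kaur preferred on 2+4 = 6 ballots; Ekwueme wins 15–6.
Kaur vs Janssen: 12 to 9, Kaur.
Kaur vs Dube: Dube wins 11–10.
Kaur vs Park: Park, 13–8.
Kaur vs Mbeki: 8 to 13, Mbeki.
Ekwueme–Janssen: Ekwueme 16–5.
Ekwueme vs Dube: Ekwueme is ranked higher on 6+4+2 = 12 ballots, Dube on 9. Ekwueme wins 12–9.
Ekwueme vs Park: 6+2+4+2 = 14 for Ekwueme, 7 for Park — Ekwueme by 14–7.
Ekwueme vs Mbeki: 6+4+2+4 = 16 for Ekwueme, 5 for Mbeki — Ekwueme by 16–5.
Janssen vs Dube: 6 to 15, Dube.
Janssen vs Park: Park, 16–5.
Janssen vs Mbeki: Mbeki wins 21–0.
Dube–Park: Dube 11–10.
Dube vs Mbeki: Dube preferred on 3+2+4+2+4 = 15 ballots; Dube wins 15–6.
Park vs Mbeki: Mbeki wins 13–8.
Only Ekwueme has no losses; Ekwueme is the Condorcet winner.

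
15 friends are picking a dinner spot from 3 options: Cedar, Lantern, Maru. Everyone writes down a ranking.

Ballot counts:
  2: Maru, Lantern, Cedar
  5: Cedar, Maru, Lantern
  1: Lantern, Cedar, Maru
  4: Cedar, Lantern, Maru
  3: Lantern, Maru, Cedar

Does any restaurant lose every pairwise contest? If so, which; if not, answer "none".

Head-to-head results (15 friends):
Cedar–Lantern: Cedar 9–6.
Cedar vs Maru: 5+1+4 = 10 for Cedar, 5 for Maru — Cedar by 10–5.
Lantern vs Maru: Lantern wins 8–7.
Maru is beaten in every head-to-head and is the Condorcet loser.

Maru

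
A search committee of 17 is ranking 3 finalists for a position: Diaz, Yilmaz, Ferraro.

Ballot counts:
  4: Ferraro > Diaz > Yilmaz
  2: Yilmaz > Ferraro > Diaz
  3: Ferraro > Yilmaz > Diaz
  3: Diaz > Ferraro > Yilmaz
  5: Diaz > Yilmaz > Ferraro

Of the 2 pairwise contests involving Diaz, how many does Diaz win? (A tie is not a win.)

Diaz against each rival (17 committee members):
Diaz–Yilmaz: Diaz 12–5.
Diaz–Ferraro: Ferraro 9–8.
Diaz beats Yilmaz; loses to Ferraro — 1 pairwise win.

1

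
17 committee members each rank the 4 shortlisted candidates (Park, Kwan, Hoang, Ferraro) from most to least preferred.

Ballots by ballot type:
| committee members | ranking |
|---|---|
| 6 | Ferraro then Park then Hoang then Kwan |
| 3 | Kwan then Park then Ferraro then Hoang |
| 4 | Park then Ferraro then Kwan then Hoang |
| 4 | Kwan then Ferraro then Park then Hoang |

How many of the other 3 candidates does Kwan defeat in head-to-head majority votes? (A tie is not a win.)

Kwan against each rival (17 committee members):
Kwan vs Park: Kwan preferred on 3+4 = 7 ballots; Park wins 10–7.
Kwan vs Hoang: Kwan wins 11–6.
Kwan vs Ferraro: Kwan preferred on 3+4 = 7 ballots; Ferraro wins 10–7.
Kwan beats Hoang; loses to Park, Ferraro — 1 pairwise win.

1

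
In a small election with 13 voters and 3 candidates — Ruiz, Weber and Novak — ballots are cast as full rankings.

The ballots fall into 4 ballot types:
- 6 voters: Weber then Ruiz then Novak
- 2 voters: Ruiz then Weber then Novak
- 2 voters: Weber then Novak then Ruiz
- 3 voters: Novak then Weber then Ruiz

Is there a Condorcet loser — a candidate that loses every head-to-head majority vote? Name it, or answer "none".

Novak

Head-to-head results (13 voters):
Ruiz vs Weber: Ruiz preferred on 2 ballots; Weber wins 11–2.
Ruiz vs Novak: Ruiz, 8–5.
Weber vs Novak: Weber wins 10–3.
Novak loses to every other candidate — it is the Condorcet loser.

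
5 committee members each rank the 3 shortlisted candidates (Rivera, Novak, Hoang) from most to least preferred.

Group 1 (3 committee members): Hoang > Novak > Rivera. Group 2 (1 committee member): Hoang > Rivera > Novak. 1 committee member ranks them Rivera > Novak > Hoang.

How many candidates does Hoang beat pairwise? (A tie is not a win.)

2

Hoang against each rival (5 committee members):
Hoang vs Rivera: 4 to 1, Hoang.
Hoang–Novak: Hoang 4–1.
Hoang beats Rivera, Novak — 2 pairwise wins.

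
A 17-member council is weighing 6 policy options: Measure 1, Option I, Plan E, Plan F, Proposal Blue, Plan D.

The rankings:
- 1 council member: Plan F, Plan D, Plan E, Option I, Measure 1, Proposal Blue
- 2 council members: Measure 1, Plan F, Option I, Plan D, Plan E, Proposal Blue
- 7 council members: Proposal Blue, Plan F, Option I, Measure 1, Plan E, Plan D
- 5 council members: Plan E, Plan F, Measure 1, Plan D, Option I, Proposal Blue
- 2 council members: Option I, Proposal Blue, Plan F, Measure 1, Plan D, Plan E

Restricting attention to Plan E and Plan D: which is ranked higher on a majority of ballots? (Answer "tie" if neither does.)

Ballots ranking Plan E above Plan D: 7 + 5 = 12.
Ballots ranking Plan D above Plan E: 17 − 12 = 5.
Plan E wins the head-to-head 12–5.

Plan E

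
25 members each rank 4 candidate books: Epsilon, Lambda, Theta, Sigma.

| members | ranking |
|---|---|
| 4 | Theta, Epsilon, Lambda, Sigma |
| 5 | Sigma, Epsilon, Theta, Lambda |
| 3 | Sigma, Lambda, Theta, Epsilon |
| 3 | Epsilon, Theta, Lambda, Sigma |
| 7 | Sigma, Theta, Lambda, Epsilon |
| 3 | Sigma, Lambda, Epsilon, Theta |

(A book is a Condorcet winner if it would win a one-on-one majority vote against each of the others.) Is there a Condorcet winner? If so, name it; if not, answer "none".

Pairwise majorities:
Epsilon vs Lambda: Epsilon preferred on 4+5+3 = 12 ballots; Lambda wins 13–12.
Epsilon vs Theta: Epsilon preferred on 5+3+3 = 11 ballots; Theta wins 14–11.
Epsilon vs Sigma: 4+3 = 7 for Epsilon, 18 for Sigma — Sigma by 18–7.
Lambda vs Theta: 3+3 = 6 for Lambda, 19 for Theta — Theta by 19–6.
Lambda vs Sigma: Lambda preferred on 4+3 = 7 ballots; Sigma wins 18–7.
Theta vs Sigma: 7 to 18, Sigma.
Sigma beats each of Epsilon, Lambda, Theta — Sigma is the Condorcet winner.

Sigma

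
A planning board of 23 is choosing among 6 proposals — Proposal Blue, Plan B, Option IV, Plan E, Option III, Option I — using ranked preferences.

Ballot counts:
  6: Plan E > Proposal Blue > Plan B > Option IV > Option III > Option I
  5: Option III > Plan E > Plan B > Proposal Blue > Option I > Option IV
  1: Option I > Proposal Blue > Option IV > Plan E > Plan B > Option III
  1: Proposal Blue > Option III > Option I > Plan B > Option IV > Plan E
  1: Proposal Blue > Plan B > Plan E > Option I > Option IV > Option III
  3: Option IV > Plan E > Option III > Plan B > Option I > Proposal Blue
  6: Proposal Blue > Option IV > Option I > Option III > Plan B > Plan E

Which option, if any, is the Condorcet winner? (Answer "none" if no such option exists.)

Head-to-head results (23 council members):
Proposal Blue vs Plan B: Proposal Blue is ranked higher on 6+1+1+1+6 = 15 ballots, Plan B on 8. Proposal Blue wins 15–8.
Proposal Blue vs Option IV: Proposal Blue is ranked higher on 6+5+1+1+1+6 = 20 ballots, Option IV on 3. Proposal Blue wins 20–3.
Proposal Blue vs Plan E: Proposal Blue is ranked higher on 1+1+1+6 = 9 ballots, Plan E on 14. Plan E wins 14–9.
Proposal Blue vs Option III: 15 to 8, Proposal Blue.
Proposal Blue vs Option I: Proposal Blue preferred on 6+5+1+1+6 = 19 ballots; Proposal Blue wins 19–4.
Plan B vs Option IV: Plan B preferred on 6+5+1+1 = 13 ballots; Plan B wins 13–10.
Plan B vs Plan E: Plan B preferred on 1+1+6 = 8 ballots; Plan E wins 15–8.
Plan B vs Option III: 6+1+1 = 8 for Plan B, 15 for Option III — Option III by 15–8.
Plan B vs Option I: Plan B preferred on 6+5+1+3 = 15 ballots; Plan B wins 15–8.
Option IV vs Plan E: 1+1+3+6 = 11 for Option IV, 12 for Plan E — Plan E by 12–11.
Option IV vs Option III: 17 to 6, Option IV.
Option IV vs Option I: Option IV is ranked higher on 6+3+6 = 15 ballots, Option I on 8. Option IV wins 15–8.
Plan E vs Option III: 11 to 12, Option III.
Plan E vs Option I: Plan E preferred on 6+5+1+3 = 15 ballots; Plan E wins 15–8.
Option III vs Option I: 6+5+1+3 = 15 for Option III, 8 for Option I — Option III by 15–8.
Every option loses at least once (Proposal Blue loses to Plan E; Plan B loses to Proposal Blue; Option IV loses to Proposal Blue; Plan E loses to Option III; Option III loses to Proposal Blue; Option I loses to Proposal Blue). The majority relation contains the cycle Proposal Blue → Option III → Plan E → Proposal Blue, so there is no Condorcet winner.

none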